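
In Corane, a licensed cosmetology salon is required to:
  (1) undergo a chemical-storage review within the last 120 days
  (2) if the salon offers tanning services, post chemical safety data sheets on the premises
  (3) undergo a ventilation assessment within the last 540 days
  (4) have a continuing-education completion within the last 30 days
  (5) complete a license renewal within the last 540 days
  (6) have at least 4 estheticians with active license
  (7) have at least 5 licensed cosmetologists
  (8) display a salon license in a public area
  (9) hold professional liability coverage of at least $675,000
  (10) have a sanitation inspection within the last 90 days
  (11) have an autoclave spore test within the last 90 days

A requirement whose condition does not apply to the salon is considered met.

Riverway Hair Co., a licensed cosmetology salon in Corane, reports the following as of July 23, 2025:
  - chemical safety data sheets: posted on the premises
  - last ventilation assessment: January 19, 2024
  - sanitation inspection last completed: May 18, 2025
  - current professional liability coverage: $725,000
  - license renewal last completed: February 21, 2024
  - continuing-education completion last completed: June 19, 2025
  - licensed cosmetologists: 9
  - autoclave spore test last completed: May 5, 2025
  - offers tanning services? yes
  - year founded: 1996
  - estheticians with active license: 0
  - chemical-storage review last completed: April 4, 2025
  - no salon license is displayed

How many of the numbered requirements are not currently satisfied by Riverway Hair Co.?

4

1. chemical-storage review 110 days ago vs limit 120 → met
2. condition 'offers tanning services' holds; chemical safety data sheets present → met
3. ventilation assessment 551 days ago vs limit 540 → not met
4. continuing-education completion 34 days ago vs limit 30 → not met
5. license renewal 518 days ago vs limit 540 → met
6. estheticians with active license 0 < 4 → not met
7. licensed cosmetologists 9 ≥ 5 → met
8. salon license absent → not met
9. professional liability coverage $725,000 ≥ $675,000 → met
10. sanitation inspection 66 days ago vs limit 90 → met
11. autoclave spore test 79 days ago vs limit 90 → met
Not met: 4 of 11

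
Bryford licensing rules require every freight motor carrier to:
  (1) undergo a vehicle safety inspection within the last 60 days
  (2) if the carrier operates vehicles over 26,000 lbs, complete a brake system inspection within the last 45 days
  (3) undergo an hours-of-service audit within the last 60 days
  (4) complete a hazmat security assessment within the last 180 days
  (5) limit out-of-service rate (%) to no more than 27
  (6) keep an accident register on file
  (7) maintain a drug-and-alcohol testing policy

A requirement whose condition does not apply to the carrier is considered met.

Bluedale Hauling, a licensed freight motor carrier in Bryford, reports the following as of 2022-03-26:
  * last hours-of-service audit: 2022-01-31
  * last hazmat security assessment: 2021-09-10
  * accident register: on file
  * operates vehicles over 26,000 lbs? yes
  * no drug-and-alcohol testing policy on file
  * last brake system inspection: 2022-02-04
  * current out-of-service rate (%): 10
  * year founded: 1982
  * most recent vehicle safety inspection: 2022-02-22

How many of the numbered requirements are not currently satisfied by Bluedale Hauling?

1. vehicle safety inspection 32 days ago vs limit 60 → met
2. condition 'operates vehicles over 26,000 lbs' holds; brake system inspection 50 days ago vs limit 45 → not met
3. hours-of-service audit 54 days ago vs limit 60 → met
4. hazmat security assessment 197 days ago vs limit 180 → not met
5. out-of-service rate (%) 10 ≤ 27 → met
6. accident register present → met
7. drug-and-alcohol testing policy absent → not met
Not met: 3 of 7

3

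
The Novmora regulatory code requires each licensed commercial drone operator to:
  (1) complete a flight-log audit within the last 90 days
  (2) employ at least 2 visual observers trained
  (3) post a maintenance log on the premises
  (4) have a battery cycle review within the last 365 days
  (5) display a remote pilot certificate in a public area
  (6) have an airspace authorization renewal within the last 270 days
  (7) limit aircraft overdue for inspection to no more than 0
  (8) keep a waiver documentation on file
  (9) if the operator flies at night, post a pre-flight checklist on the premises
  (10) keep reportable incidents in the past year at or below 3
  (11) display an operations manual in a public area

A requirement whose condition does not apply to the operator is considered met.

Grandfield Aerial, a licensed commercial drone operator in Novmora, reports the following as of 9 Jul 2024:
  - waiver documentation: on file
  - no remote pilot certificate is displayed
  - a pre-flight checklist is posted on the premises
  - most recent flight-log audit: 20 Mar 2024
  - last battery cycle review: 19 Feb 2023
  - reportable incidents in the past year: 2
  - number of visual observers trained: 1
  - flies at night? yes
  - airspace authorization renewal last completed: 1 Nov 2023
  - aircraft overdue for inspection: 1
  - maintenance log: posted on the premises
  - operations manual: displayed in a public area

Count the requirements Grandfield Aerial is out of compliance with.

1. flight-log audit 111 days ago vs limit 90 → not met
2. visual observers trained 1 < 2 → not met
3. maintenance log present → met
4. battery cycle review 506 days ago vs limit 365 → not met
5. remote pilot certificate absent → not met
6. airspace authorization renewal 251 days ago vs limit 270 → met
7. aircraft overdue for inspection 1 > 0 → not met
8. waiver documentation present → met
9. condition 'flies at night' holds; pre-flight checklist present → met
10. reportable incidents in the past year 2 ≤ 3 → met
11. operations manual present → met
Not met: 5 of 11

5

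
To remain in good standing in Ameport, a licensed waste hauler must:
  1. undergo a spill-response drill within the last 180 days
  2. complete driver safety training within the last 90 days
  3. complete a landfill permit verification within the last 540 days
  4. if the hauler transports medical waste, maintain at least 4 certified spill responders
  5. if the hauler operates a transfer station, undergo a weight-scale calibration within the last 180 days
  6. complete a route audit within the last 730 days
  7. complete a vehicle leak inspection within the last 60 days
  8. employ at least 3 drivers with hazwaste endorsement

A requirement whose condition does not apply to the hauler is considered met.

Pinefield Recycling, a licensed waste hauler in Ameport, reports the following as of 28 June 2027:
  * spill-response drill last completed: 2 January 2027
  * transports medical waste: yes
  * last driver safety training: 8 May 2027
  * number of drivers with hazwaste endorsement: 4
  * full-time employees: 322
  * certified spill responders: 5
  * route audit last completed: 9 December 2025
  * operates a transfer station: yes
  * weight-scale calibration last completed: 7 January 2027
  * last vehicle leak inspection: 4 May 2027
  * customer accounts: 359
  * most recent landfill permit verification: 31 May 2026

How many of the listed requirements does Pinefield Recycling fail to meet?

1. spill-response drill 177 days ago vs limit 180 → met
2. driver safety training 51 days ago vs limit 90 → met
3. landfill permit verification 393 days ago vs limit 540 → met
4. condition 'transports medical waste' holds; certified spill responders 5 ≥ 4 → met
5. condition 'operates a transfer station' holds; weight-scale calibration 172 days ago vs limit 180 → met
6. route audit 566 days ago vs limit 730 → met
7. vehicle leak inspection 55 days ago vs limit 60 → met
8. drivers with hazwaste endorsement 4 ≥ 3 → met
Not met: 0 of 8

0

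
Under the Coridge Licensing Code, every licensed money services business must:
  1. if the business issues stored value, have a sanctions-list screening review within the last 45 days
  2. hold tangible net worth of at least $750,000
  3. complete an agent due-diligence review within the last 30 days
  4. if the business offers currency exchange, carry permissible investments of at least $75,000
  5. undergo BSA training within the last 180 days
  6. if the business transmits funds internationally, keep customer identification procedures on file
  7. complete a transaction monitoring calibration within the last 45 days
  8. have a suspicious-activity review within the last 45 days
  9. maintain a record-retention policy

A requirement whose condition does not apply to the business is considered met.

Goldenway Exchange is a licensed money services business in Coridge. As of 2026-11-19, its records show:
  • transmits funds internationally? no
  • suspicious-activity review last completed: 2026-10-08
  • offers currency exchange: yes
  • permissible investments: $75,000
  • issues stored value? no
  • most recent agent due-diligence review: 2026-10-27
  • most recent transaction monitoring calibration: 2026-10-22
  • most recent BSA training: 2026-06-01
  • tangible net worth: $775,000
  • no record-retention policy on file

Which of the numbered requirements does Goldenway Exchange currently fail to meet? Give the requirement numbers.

1. condition 'issues stored value' does not hold → requirement n/a → met
2. tangible net worth $775,000 ≥ $750,000 → met
3. agent due-diligence review 23 days ago vs limit 30 → met
4. condition 'offers currency exchange' holds; permissible investments $75,000 ≥ $75,000 → met
5. BSA training 171 days ago vs limit 180 → met
6. condition 'transmits funds internationally' does not hold → requirement n/a → met
7. transaction monitoring calibration 28 days ago vs limit 45 → met
8. suspicious-activity review 42 days ago vs limit 45 → met
9. record-retention policy absent → not met
Not met: 9

9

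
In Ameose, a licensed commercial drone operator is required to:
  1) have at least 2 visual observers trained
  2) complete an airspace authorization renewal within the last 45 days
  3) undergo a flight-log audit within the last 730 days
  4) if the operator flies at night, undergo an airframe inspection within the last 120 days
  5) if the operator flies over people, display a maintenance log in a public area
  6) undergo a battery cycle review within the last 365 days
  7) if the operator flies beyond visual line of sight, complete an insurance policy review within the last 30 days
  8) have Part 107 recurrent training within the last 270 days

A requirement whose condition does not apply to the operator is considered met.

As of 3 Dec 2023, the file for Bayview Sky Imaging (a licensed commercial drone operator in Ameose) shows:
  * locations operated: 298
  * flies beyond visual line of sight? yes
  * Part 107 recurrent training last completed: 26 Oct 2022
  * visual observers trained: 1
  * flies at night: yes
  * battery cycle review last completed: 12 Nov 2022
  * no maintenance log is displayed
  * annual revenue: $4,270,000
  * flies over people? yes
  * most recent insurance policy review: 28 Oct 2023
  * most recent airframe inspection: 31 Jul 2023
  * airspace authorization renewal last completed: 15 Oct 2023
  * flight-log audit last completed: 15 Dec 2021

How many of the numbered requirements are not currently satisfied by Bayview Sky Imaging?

1. visual observers trained 1 < 2 → not met
2. airspace authorization renewal 49 days ago vs limit 45 → not met
3. flight-log audit 718 days ago vs limit 730 → met
4. condition 'flies at night' holds; airframe inspection 125 days ago vs limit 120 → not met
5. condition 'flies over people' holds; maintenance log absent → not met
6. battery cycle review 386 days ago vs limit 365 → not met
7. condition 'flies beyond visual line of sight' holds; insurance policy review 36 days ago vs limit 30 → not met
8. Part 107 recurrent training 403 days ago vs limit 270 → not met
Not met: 7 of 8

7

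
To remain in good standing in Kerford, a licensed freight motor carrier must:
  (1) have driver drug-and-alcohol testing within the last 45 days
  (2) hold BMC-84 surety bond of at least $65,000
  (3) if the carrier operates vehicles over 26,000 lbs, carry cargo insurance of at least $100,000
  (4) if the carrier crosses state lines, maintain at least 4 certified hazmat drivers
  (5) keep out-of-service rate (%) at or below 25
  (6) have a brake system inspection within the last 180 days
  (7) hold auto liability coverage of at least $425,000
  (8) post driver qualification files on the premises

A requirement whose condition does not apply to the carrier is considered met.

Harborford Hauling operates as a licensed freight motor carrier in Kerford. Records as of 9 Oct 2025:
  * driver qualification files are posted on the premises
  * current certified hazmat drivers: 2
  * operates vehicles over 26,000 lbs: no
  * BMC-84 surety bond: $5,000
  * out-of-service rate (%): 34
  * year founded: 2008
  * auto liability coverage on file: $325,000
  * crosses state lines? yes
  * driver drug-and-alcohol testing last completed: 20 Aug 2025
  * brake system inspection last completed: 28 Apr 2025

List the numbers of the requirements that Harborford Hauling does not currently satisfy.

1. driver drug-and-alcohol testing 50 days ago vs limit 45 → not met
2. BMC-84 surety bond $5,000 < $65,000 → not met
3. condition 'operates vehicles over 26,000 lbs' does not hold → requirement n/a → met
4. condition 'crosses state lines' holds; certified hazmat drivers 2 < 4 → not met
5. out-of-service rate (%) 34 > 25 → not met
6. brake system inspection 164 days ago vs limit 180 → met
7. auto liability coverage $325,000 < $425,000 → not met
8. driver qualification files present → met
Not met: 1, 2, 4, 5, 7

1, 2, 4, 5, 7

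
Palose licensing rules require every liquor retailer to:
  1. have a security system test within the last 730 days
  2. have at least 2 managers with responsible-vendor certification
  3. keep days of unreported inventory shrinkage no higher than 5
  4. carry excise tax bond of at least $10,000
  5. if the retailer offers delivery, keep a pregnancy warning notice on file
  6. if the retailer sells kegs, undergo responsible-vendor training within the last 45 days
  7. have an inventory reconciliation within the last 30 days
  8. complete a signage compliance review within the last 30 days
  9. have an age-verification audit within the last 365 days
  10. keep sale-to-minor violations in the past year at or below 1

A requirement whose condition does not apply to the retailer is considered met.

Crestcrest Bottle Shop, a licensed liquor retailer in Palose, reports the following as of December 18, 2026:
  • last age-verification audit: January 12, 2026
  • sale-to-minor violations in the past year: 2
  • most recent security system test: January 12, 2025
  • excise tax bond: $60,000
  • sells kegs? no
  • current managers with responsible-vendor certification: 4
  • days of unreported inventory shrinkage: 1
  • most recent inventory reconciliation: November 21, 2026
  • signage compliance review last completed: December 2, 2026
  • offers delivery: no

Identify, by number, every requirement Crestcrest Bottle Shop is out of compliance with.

10

1. security system test 705 days ago vs limit 730 → met
2. managers with responsible-vendor certification 4 ≥ 2 → met
3. days of unreported inventory shrinkage 1 ≤ 5 → met
4. excise tax bond $60,000 ≥ $10,000 → met
5. condition 'offers delivery' does not hold → requirement n/a → met
6. condition 'sells kegs' does not hold → requirement n/a → met
7. inventory reconciliation 27 days ago vs limit 30 → met
8. signage compliance review 16 days ago vs limit 30 → met
9. age-verification audit 340 days ago vs limit 365 → met
10. sale-to-minor violations in the past year 2 > 1 → not met
Not met: 10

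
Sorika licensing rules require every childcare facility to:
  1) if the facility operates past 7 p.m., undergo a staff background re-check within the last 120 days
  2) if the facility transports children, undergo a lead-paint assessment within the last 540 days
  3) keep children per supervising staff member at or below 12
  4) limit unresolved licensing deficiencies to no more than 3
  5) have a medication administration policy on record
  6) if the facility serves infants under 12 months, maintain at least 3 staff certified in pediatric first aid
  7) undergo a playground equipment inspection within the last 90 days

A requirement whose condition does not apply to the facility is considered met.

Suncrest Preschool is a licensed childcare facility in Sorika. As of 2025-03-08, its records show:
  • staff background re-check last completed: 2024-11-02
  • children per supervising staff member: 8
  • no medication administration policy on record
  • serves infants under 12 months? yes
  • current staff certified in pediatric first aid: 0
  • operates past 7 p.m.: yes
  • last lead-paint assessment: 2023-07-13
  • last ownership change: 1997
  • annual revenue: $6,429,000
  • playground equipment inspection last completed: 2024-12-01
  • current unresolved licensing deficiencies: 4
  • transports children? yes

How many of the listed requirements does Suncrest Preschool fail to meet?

6

1. condition 'operates past 7 p.m.' holds; staff background re-check 126 days ago vs limit 120 → not met
2. condition 'transports children' holds; lead-paint assessment 604 days ago vs limit 540 → not met
3. children per supervising staff member 8 ≤ 12 → met
4. unresolved licensing deficiencies 4 > 3 → not met
5. medication administration policy absent → not met
6. condition 'serves infants under 12 months' holds; staff certified in pediatric first aid 0 < 3 → not met
7. playground equipment inspection 97 days ago vs limit 90 → not met
Not met: 6 of 7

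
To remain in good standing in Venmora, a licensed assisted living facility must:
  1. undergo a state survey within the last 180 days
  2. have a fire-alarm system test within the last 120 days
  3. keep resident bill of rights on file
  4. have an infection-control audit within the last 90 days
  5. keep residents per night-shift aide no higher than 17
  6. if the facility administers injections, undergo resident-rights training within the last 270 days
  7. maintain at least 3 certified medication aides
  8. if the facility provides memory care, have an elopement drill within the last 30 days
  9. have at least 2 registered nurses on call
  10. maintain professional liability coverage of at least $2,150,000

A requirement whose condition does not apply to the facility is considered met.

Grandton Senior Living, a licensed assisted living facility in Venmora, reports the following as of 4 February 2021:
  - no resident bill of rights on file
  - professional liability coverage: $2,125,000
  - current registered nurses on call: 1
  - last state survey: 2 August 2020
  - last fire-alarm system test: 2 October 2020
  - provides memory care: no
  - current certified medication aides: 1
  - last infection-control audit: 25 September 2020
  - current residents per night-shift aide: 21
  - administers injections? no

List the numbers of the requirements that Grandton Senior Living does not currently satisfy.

1, 2, 3, 4, 5, 7, 9, 10

1. state survey 186 days ago vs limit 180 → not met
2. fire-alarm system test 125 days ago vs limit 120 → not met
3. resident bill of rights absent → not met
4. infection-control audit 132 days ago vs limit 90 → not met
5. residents per night-shift aide 21 > 17 → not met
6. condition 'administers injections' does not hold → requirement n/a → met
7. certified medication aides 1 < 3 → not met
8. condition 'provides memory care' does not hold → requirement n/a → met
9. registered nurses on call 1 < 2 → not met
10. professional liability coverage $2,125,000 < $2,150,000 → not met
Not met: 1, 2, 3, 4, 5, 7, 9, 10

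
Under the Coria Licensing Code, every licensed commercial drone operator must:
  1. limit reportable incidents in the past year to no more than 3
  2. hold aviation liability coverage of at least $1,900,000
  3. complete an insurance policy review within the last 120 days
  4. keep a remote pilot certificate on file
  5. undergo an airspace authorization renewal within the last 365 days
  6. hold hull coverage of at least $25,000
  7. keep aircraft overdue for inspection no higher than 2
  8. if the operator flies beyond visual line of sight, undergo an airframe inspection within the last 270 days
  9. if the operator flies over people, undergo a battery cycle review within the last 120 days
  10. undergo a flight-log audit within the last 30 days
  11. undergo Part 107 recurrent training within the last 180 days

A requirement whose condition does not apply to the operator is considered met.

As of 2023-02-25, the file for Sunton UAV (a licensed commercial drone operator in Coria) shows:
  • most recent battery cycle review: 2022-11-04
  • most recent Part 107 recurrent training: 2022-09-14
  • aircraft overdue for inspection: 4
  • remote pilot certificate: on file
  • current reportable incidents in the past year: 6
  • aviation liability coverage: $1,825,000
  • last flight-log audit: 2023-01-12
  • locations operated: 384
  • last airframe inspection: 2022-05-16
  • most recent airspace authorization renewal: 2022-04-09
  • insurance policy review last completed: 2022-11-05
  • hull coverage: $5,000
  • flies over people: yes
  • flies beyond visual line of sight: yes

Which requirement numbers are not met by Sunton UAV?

1, 2, 6, 7, 8, 10

1. reportable incidents in the past year 6 > 3 → not met
2. aviation liability coverage $1,825,000 < $1,900,000 → not met
3. insurance policy review 112 days ago vs limit 120 → met
4. remote pilot certificate present → met
5. airspace authorization renewal 322 days ago vs limit 365 → met
6. hull coverage $5,000 < $25,000 → not met
7. aircraft overdue for inspection 4 > 2 → not met
8. condition 'flies beyond visual line of sight' holds; airframe inspection 285 days ago vs limit 270 → not met
9. condition 'flies over people' holds; battery cycle review 113 days ago vs limit 120 → met
10. flight-log audit 44 days ago vs limit 30 → not met
11. Part 107 recurrent training 164 days ago vs limit 180 → met
Not met: 1, 2, 6, 7, 8, 10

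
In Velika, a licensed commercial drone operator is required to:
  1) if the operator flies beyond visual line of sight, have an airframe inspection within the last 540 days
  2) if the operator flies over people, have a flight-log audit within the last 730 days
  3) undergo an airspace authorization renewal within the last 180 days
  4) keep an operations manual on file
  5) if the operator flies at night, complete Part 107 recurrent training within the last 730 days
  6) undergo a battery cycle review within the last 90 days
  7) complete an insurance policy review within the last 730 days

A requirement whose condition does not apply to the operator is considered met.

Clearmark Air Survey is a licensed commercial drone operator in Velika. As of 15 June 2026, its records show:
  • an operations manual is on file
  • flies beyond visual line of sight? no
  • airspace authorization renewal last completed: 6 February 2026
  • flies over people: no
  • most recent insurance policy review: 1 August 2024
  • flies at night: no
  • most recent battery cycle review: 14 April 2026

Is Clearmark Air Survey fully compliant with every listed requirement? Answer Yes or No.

1. condition 'flies beyond visual line of sight' does not hold → requirement n/a → met
2. condition 'flies over people' does not hold → requirement n/a → met
3. airspace authorization renewal 129 days ago vs limit 180 → met
4. operations manual present → met
5. condition 'flies at night' does not hold → requirement n/a → met
6. battery cycle review 62 days ago vs limit 90 → met
7. insurance policy review 683 days ago vs limit 730 → met
All met.

Yes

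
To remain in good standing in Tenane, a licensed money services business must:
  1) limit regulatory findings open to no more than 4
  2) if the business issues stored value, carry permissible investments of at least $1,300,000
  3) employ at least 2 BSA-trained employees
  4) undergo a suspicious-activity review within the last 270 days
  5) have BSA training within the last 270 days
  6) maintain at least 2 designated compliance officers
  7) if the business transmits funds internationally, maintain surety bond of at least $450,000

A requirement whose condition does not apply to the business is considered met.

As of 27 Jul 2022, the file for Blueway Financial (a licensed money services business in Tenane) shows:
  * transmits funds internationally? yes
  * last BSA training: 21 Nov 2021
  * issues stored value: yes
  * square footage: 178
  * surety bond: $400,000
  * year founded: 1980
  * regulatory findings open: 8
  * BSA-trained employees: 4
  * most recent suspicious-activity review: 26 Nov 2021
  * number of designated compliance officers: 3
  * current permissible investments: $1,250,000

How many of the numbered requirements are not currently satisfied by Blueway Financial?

3

1. regulatory findings open 8 > 4 → not met
2. condition 'issues stored value' holds; permissible investments $1,250,000 < $1,300,000 → not met
3. BSA-trained employees 4 ≥ 2 → met
4. suspicious-activity review 243 days ago vs limit 270 → met
5. BSA training 248 days ago vs limit 270 → met
6. designated compliance officers 3 ≥ 2 → met
7. condition 'transmits funds internationally' holds; surety bond $400,000 < $450,000 → not met
Not met: 3 of 7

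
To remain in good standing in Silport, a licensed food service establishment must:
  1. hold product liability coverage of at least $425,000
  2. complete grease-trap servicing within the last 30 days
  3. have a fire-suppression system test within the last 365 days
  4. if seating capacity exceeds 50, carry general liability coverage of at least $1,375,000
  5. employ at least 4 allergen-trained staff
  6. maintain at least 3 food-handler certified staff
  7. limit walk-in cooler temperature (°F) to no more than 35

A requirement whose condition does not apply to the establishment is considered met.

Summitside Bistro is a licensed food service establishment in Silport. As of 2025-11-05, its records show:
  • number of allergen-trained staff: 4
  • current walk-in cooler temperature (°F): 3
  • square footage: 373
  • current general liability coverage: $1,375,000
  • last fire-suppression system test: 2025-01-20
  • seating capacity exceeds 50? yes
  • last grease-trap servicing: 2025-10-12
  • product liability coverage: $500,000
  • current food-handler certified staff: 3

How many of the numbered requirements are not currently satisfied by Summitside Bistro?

1. product liability coverage $500,000 ≥ $425,000 → met
2. grease-trap servicing 24 days ago vs limit 30 → met
3. fire-suppression system test 289 days ago vs limit 365 → met
4. condition 'seating capacity exceeds 50' holds; general liability coverage $1,375,000 ≥ $1,375,000 → met
5. allergen-trained staff 4 ≥ 4 → met
6. food-handler certified staff 3 ≥ 3 → met
7. walk-in cooler temperature (°F) 3 ≤ 35 → met
Not met: 0 of 7

0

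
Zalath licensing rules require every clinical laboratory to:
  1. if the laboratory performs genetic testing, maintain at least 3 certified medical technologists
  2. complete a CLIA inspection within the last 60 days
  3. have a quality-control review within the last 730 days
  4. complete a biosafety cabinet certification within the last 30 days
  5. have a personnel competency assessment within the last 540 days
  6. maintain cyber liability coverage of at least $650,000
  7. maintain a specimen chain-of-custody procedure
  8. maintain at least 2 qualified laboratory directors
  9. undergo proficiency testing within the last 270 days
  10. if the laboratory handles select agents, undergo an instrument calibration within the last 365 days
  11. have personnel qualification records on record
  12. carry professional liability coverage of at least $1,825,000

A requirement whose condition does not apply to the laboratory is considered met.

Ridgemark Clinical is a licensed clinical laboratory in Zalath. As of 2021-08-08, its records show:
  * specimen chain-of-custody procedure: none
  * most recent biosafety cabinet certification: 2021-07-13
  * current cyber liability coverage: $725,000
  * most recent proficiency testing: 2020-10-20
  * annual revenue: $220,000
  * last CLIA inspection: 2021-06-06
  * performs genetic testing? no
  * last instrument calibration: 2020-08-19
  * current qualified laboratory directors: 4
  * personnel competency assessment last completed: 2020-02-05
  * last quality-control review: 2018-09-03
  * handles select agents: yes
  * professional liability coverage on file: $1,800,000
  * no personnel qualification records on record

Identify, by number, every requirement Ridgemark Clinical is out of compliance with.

2, 3, 5, 7, 9, 11, 12

1. condition 'performs genetic testing' does not hold → requirement n/a → met
2. CLIA inspection 63 days ago vs limit 60 → not met
3. quality-control review 1070 days ago vs limit 730 → not met
4. biosafety cabinet certification 26 days ago vs limit 30 → met
5. personnel competency assessment 550 days ago vs limit 540 → not met
6. cyber liability coverage $725,000 ≥ $650,000 → met
7. specimen chain-of-custody procedure absent → not met
8. qualified laboratory directors 4 ≥ 2 → met
9. proficiency testing 292 days ago vs limit 270 → not met
10. condition 'handles select agents' holds; instrument calibration 354 days ago vs limit 365 → met
11. personnel qualification records absent → not met
12. professional liability coverage $1,800,000 < $1,825,000 → not met
Not met: 2, 3, 5, 7, 9, 11, 12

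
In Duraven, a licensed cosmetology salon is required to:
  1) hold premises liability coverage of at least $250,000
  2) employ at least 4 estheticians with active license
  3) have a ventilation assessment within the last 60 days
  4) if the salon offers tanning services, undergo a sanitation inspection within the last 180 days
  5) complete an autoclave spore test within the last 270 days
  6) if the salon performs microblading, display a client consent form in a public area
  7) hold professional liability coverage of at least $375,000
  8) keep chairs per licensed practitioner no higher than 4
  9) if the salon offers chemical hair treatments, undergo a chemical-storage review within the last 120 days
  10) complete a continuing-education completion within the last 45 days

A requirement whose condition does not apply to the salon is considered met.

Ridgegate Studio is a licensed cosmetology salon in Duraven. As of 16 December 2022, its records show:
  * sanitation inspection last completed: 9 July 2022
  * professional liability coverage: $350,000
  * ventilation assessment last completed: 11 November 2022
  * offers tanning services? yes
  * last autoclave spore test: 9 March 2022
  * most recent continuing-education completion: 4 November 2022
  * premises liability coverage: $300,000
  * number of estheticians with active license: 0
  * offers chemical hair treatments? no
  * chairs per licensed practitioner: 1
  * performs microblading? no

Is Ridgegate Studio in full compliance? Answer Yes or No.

1. premises liability coverage $300,000 ≥ $250,000 → met
2. estheticians with active license 0 < 4 → not met
3. ventilation assessment 35 days ago vs limit 60 → met
4. condition 'offers tanning services' holds; sanitation inspection 160 days ago vs limit 180 → met
5. autoclave spore test 282 days ago vs limit 270 → not met
6. condition 'performs microblading' does not hold → requirement n/a → met
7. professional liability coverage $350,000 < $375,000 → not met
8. chairs per licensed practitioner 1 ≤ 4 → met
9. condition 'offers chemical hair treatments' does not hold → requirement n/a → met
10. continuing-education completion 42 days ago vs limit 45 → met
Not met: 2, 5, 7

No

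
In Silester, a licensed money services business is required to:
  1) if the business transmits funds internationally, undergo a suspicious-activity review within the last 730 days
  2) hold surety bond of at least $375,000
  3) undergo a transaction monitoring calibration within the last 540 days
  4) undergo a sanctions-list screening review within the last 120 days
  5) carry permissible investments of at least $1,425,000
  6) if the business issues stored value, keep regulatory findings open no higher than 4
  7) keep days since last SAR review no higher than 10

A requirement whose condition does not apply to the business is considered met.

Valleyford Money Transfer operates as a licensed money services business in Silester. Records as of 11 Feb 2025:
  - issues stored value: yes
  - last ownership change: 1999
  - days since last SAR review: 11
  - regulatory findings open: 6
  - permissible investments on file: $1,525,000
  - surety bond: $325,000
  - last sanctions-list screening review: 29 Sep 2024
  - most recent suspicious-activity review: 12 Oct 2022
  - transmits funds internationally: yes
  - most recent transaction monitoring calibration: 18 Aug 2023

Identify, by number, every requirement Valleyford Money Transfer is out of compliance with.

1. condition 'transmits funds internationally' holds; suspicious-activity review 853 days ago vs limit 730 → not met
2. surety bond $325,000 < $375,000 → not met
3. transaction monitoring calibration 543 days ago vs limit 540 → not met
4. sanctions-list screening review 135 days ago vs limit 120 → not met
5. permissible investments $1,525,000 ≥ $1,425,000 → met
6. condition 'issues stored value' holds; regulatory findings open 6 > 4 → not met
7. days since last SAR review 11 > 10 → not met
Not met: 1, 2, 3, 4, 6, 7

1, 2, 3, 4, 6, 7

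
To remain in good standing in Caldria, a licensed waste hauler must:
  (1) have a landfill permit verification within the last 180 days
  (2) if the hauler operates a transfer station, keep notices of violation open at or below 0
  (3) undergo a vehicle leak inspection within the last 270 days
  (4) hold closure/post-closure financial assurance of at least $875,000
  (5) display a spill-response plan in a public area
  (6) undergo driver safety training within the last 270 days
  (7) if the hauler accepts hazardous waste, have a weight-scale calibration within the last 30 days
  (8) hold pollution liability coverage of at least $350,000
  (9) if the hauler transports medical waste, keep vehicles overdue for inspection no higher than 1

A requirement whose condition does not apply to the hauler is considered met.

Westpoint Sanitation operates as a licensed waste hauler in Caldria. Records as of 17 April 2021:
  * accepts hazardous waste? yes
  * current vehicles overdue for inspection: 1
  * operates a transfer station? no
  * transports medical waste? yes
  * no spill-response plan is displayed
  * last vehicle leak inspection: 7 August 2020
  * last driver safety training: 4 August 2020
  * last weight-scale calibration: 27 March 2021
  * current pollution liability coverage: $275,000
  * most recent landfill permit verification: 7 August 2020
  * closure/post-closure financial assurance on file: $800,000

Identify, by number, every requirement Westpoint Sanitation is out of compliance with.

1. landfill permit verification 253 days ago vs limit 180 → not met
2. condition 'operates a transfer station' does not hold → requirement n/a → met
3. vehicle leak inspection 253 days ago vs limit 270 → met
4. closure/post-closure financial assurance $800,000 < $875,000 → not met
5. spill-response plan absent → not met
6. driver safety training 256 days ago vs limit 270 → met
7. condition 'accepts hazardous waste' holds; weight-scale calibration 21 days ago vs limit 30 → met
8. pollution liability coverage $275,000 < $350,000 → not met
9. condition 'transports medical waste' holds; vehicles overdue for inspection 1 ≤ 1 → met
Not met: 1, 4, 5, 8

1, 4, 5, 8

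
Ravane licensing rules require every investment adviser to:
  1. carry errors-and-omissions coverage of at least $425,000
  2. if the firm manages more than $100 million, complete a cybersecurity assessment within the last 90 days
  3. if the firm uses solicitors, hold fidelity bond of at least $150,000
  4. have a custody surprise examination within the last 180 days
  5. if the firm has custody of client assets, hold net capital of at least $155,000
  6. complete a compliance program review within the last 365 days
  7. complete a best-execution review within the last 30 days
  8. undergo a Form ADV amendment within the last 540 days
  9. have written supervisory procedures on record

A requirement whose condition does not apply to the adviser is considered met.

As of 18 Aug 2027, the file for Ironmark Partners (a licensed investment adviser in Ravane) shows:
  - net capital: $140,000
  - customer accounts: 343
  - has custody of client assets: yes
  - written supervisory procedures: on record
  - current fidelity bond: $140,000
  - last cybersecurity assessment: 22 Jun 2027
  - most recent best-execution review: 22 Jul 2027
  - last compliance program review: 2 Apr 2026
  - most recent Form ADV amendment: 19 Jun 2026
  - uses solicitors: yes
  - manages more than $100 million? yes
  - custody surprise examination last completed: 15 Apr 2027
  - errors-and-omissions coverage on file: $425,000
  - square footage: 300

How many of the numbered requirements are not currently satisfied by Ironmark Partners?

3

1. errors-and-omissions coverage $425,000 ≥ $425,000 → met
2. condition 'manages more than $100 million' holds; cybersecurity assessment 57 days ago vs limit 90 → met
3. condition 'uses solicitors' holds; fidelity bond $140,000 < $150,000 → not met
4. custody surprise examination 125 days ago vs limit 180 → met
5. condition 'has custody of client assets' holds; net capital $140,000 < $155,000 → not met
6. compliance program review 503 days ago vs limit 365 → not met
7. best-execution review 27 days ago vs limit 30 → met
8. Form ADV amendment 425 days ago vs limit 540 → met
9. written supervisory procedures present → met
Not met: 3 of 9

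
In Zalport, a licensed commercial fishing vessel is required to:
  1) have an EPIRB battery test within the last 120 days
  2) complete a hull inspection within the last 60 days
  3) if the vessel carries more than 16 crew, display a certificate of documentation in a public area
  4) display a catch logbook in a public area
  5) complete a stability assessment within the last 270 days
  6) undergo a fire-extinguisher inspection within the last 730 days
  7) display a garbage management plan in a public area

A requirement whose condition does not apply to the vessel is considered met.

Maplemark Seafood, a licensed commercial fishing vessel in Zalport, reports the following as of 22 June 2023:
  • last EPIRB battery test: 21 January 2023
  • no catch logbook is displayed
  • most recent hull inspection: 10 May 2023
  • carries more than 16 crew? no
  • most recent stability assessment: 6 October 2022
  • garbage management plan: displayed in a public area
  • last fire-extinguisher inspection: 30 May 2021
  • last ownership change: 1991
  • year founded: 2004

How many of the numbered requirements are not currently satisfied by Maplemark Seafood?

1. EPIRB battery test 152 days ago vs limit 120 → not met
2. hull inspection 43 days ago vs limit 60 → met
3. condition 'carries more than 16 crew' does not hold → requirement n/a → met
4. catch logbook absent → not met
5. stability assessment 259 days ago vs limit 270 → met
6. fire-extinguisher inspection 753 days ago vs limit 730 → not met
7. garbage management plan present → met
Not met: 3 of 7

3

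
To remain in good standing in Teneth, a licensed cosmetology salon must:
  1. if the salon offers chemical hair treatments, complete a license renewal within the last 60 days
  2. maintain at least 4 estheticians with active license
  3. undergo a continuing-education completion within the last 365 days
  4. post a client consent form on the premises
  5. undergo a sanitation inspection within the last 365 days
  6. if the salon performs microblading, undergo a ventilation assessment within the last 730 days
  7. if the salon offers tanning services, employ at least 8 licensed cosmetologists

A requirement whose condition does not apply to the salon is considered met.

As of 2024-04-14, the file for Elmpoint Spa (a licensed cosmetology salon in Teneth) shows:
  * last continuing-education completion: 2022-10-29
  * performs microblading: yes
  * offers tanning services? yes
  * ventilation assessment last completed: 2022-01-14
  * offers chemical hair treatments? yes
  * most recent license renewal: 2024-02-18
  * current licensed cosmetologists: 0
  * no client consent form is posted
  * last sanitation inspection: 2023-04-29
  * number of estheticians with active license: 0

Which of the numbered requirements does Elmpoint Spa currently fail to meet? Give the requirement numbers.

2, 3, 4, 6, 7

1. condition 'offers chemical hair treatments' holds; license renewal 56 days ago vs limit 60 → met
2. estheticians with active license 0 < 4 → not met
3. continuing-education completion 533 days ago vs limit 365 → not met
4. client consent form absent → not met
5. sanitation inspection 351 days ago vs limit 365 → met
6. condition 'performs microblading' holds; ventilation assessment 821 days ago vs limit 730 → not met
7. condition 'offers tanning services' holds; licensed cosmetologists 0 < 8 → not met
Not met: 2, 3, 4, 6, 7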